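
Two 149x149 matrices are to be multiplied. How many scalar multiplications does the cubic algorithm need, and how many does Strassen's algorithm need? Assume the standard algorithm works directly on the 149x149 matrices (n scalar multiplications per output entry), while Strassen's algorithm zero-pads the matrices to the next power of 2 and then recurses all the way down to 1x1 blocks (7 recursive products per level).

Matrix multiplication for 149x149 matrices:

Strassen's algorithm requires power-of-2 dimensions. Pad 149x149 to 256x256 (next power of 2).

Standard algorithm: 149^3 = 3307949 multiplications
Strassen's algorithm: 7^(log2(256)) = 7^8 = 5764801 multiplications
Difference: 3307949 - 5764801 = -2456852 (Strassen uses MORE here due to padding overhead — for small or just-over-power-of-2 n, padding can outweigh the per-level savings)

Standard: 3307949 multiplications (149^3). Strassen: 5764801 multiplications (7^8, after padding to 256x256). Strassen reduces 8 recursive multiplications to 7 at each level.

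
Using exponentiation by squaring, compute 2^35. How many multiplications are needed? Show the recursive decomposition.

Computing 2^35 by squaring (build up from 2^1; each line after the first costs one multiplication):

2^1 = 2
2^2 = (2^1)^2 = 2^2 = 4
2^4 = (2^2)^2 = 4^2 = 16
2^8 = (2^4)^2 = 16^2 = 256
2^16 = (2^8)^2 = 256^2 = 65536
2^17 = 2 * 2^16 = 2 * 65536 = 131072
2^34 = (2^17)^2 = 131072^2 = 17179869184
2^35 = 2 * 2^34 = 2 * 17179869184 = 34359738368

Result: 34359738368
Multiplications needed: 7 (7 lines after 2^1)

2^35 = 34359738368. Using exponentiation by squaring, this requires 7 multiplications. The key idea: if the exponent is even, square the half-power; if odd, multiply by the base once.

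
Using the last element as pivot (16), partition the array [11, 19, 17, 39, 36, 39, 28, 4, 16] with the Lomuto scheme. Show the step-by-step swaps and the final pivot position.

Lomuto partition with pivot = 16:

Initial array: [11, 19, 17, 39, 36, 39, 28, 4, 16]

arr[0]=11 <= 16: swap with position 0, array becomes [11, 19, 17, 39, 36, 39, 28, 4, 16]
arr[1]=19 > 16: no swap
arr[2]=17 > 16: no swap
arr[3]=39 > 16: no swap
arr[4]=36 > 16: no swap
arr[5]=39 > 16: no swap
arr[6]=28 > 16: no swap
arr[7]=4 <= 16: swap with position 1, array becomes [11, 4, 17, 39, 36, 39, 28, 19, 16]

Place pivot at position 2: [11, 4, 16, 39, 36, 39, 28, 19, 17]
Pivot position: 2

After partitioning with pivot 16, the array becomes [11, 4, 16, 39, 36, 39, 28, 19, 17]. The pivot is placed at index 2. All elements to the left of the pivot are <= 16, and all elements to the right are > 16.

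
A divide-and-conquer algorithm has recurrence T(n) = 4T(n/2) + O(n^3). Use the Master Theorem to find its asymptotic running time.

Master Theorem for T(n) = 4T(n/2) + O(n^3):

a = 4, b = 2, c = 3
log_b(a) = log_2(4) = 2.0000

Case 3: c = 3 > log_2(4) = 2.0000
T(n) = O(n^3) = O(n^3)

For T(n) = 4T(n/2) + O(n^3): log_2(4) = 2.0000. This is Case 3 of the Master Theorem (c > log_b(a), work dominated by root), giving O(n^3).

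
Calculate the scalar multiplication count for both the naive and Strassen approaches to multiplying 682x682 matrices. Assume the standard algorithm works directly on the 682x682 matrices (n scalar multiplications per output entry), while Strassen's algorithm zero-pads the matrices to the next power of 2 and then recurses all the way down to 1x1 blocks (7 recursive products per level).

Matrix multiplication for 682x682 matrices:

Strassen's algorithm requires power-of-2 dimensions. Pad 682x682 to 1024x1024 (next power of 2).

Standard algorithm: 682^3 = 317214568 multiplications
Strassen's algorithm: 7^(log2(1024)) = 7^10 = 282475249 multiplications
Savings: 317214568 - 282475249 = 34739319 multiplications

Standard: 317214568 multiplications (682^3). Strassen: 282475249 multiplications (7^10, after padding to 1024x1024). Strassen reduces 8 recursive multiplications to 7 at each level.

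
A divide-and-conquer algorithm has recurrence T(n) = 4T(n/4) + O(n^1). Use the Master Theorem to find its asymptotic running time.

Master Theorem for T(n) = 4T(n/4) + O(n^1):

a = 4, b = 4, c = 1
log_b(a) = log_4(4) = 1.0000

Case 2: c = 1 = log_4(4) = 1.0000
T(n) = O(n^1 log n) = O(n log n)

For T(n) = 4T(n/4) + O(n^1): log_4(4) = 1.0000. This is Case 2 of the Master Theorem (c = log_b(a), equal work at all levels), giving O(n log n).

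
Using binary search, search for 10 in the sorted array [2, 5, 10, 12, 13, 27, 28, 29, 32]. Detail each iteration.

Binary search for 10 in [2, 5, 10, 12, 13, 27, 28, 29, 32]:

lo=0, hi=8, mid=4, arr[mid]=13 -> 13 > 10, search left half
lo=0, hi=3, mid=1, arr[mid]=5 -> 5 < 10, search right half
lo=2, hi=3, mid=2, arr[mid]=10 -> Found target at index 2!

Binary search finds 10 at index 2 after 3 comparisons. The search repeatedly halves the search space by comparing with the middle element.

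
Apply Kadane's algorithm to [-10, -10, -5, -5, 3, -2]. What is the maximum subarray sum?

Using Kadane's algorithm on [-10, -10, -5, -5, 3, -2]:

Scanning through the array:
Position 1 (value -10): max_ending_here = -10, max_so_far = -10
Position 2 (value -5): max_ending_here = -5, max_so_far = -5
Position 3 (value -5): max_ending_here = -5, max_so_far = -5
Position 4 (value 3): max_ending_here = 3, max_so_far = 3
Position 5 (value -2): max_ending_here = 1, max_so_far = 3

Maximum subarray: [3]
Maximum sum: 3

The maximum subarray is [3] with sum 3. This subarray runs from index 4 to index 4.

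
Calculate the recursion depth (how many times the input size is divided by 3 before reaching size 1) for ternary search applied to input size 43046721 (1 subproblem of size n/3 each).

For divide and conquer with division factor 3:

Problem sizes at each level:
Level 0: 43046721
Level 1: 14348907
Level 2: 4782969
Level 3: 1594323
Level 4: 531441
Level 5: 177147
Level 6: 59049
Level 7: 19683
Level 8: 6561
Level 9: 2187
Level 10: 729
Level 11: 243
Level 12: 81
Level 13: 27
Level 14: 9
Level 15: 3
Level 16: 1

The root is level 0 and the size-1 base case is level 16 (the tree spans levels 0 through 16, i.e. 17 levels counting the root), so the depth is the number of divisions: log_3(43046721) = 16

The recursion tree depth is log_3(43046721) = 16. At each level, the problem size is divided by 3, so it takes 16 divisions to reduce to a base case of size 1. The algorithm makes 1 recursive call at each level.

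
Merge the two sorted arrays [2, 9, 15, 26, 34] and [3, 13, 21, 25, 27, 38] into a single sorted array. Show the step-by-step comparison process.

Merging process:

Compare 2 vs 3: take 2 from left. Merged: [2]
Compare 9 vs 3: take 3 from right. Merged: [2, 3]
Compare 9 vs 13: take 9 from left. Merged: [2, 3, 9]
Compare 15 vs 13: take 13 from right. Merged: [2, 3, 9, 13]
Compare 15 vs 21: take 15 from left. Merged: [2, 3, 9, 13, 15]
Compare 26 vs 21: take 21 from right. Merged: [2, 3, 9, 13, 15, 21]
Compare 26 vs 25: take 25 from right. Merged: [2, 3, 9, 13, 15, 21, 25]
Compare 26 vs 27: take 26 from left. Merged: [2, 3, 9, 13, 15, 21, 25, 26]
Compare 34 vs 27: take 27 from right. Merged: [2, 3, 9, 13, 15, 21, 25, 26, 27]
Compare 34 vs 38: take 34 from left. Merged: [2, 3, 9, 13, 15, 21, 25, 26, 27, 34]
Append remaining from right: [38]. Merged: [2, 3, 9, 13, 15, 21, 25, 26, 27, 34, 38]

Final merged array: [2, 3, 9, 13, 15, 21, 25, 26, 27, 34, 38]
Total comparisons: 10

The merged array is [2, 3, 9, 13, 15, 21, 25, 26, 27, 34, 38], requiring 10 comparisons. The merge step runs in O(n) time where n is the total number of elements.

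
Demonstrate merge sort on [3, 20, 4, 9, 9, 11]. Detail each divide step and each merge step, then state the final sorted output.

Merge sort trace:

Split: [3, 20, 4, 9, 9, 11] -> [3, 20, 4] and [9, 9, 11]
  Split: [3, 20, 4] -> [3] and [20, 4]
    Split: [20, 4] -> [20] and [4]
    Merge: [20] + [4] -> [4, 20]
  Merge: [3] + [4, 20] -> [3, 4, 20]
  Split: [9, 9, 11] -> [9] and [9, 11]
    Split: [9, 11] -> [9] and [11]
    Merge: [9] + [11] -> [9, 11]
  Merge: [9] + [9, 11] -> [9, 9, 11]
Merge: [3, 4, 20] + [9, 9, 11] -> [3, 4, 9, 9, 11, 20]

Final sorted array: [3, 4, 9, 9, 11, 20]

The merge sort proceeds by recursively splitting the array and merging sorted halves.
After all merges, the sorted array is [3, 4, 9, 9, 11, 20].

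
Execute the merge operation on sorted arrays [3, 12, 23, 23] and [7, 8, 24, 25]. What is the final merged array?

Merging process:

Compare 3 vs 7: take 3 from left. Merged: [3]
Compare 12 vs 7: take 7 from right. Merged: [3, 7]
Compare 12 vs 8: take 8 from right. Merged: [3, 7, 8]
Compare 12 vs 24: take 12 from left. Merged: [3, 7, 8, 12]
Compare 23 vs 24: take 23 from left. Merged: [3, 7, 8, 12, 23]
Compare 23 vs 24: take 23 from left. Merged: [3, 7, 8, 12, 23, 23]
Append remaining from right: [24, 25]. Merged: [3, 7, 8, 12, 23, 23, 24, 25]

Final merged array: [3, 7, 8, 12, 23, 23, 24, 25]
Total comparisons: 6

The merged array is [3, 7, 8, 12, 23, 23, 24, 25], requiring 6 comparisons. The merge step runs in O(n) time where n is the total number of elements.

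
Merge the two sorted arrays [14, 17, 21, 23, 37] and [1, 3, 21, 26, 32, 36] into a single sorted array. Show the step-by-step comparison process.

Merging process:

Compare 14 vs 1: take 1 from right. Merged: [1]
Compare 14 vs 3: take 3 from right. Merged: [1, 3]
Compare 14 vs 21: take 14 from left. Merged: [1, 3, 14]
Compare 17 vs 21: take 17 from left. Merged: [1, 3, 14, 17]
Compare 21 vs 21: take 21 from left. Merged: [1, 3, 14, 17, 21]
Compare 23 vs 21: take 21 from right. Merged: [1, 3, 14, 17, 21, 21]
Compare 23 vs 26: take 23 from left. Merged: [1, 3, 14, 17, 21, 21, 23]
Compare 37 vs 26: take 26 from right. Merged: [1, 3, 14, 17, 21, 21, 23, 26]
Compare 37 vs 32: take 32 from right. Merged: [1, 3, 14, 17, 21, 21, 23, 26, 32]
Compare 37 vs 36: take 36 from right. Merged: [1, 3, 14, 17, 21, 21, 23, 26, 32, 36]
Append remaining from left: [37]. Merged: [1, 3, 14, 17, 21, 21, 23, 26, 32, 36, 37]

Final merged array: [1, 3, 14, 17, 21, 21, 23, 26, 32, 36, 37]
Total comparisons: 10

The merged array is [1, 3, 14, 17, 21, 21, 23, 26, 32, 36, 37], requiring 10 comparisons. The merge step runs in O(n) time where n is the total number of elements.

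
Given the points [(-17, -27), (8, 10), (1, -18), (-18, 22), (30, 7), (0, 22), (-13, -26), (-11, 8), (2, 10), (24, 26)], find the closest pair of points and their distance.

Computing all pairwise distances among 10 points:

d((-17, -27), (8, 10)) = 44.6542
d((-17, -27), (1, -18)) = 20.1246
d((-17, -27), (-18, 22)) = 49.0102
d((-17, -27), (30, 7)) = 58.0086
d((-17, -27), (0, 22)) = 51.8652
d((-17, -27), (-13, -26)) = 4.1231 <-- minimum
d((-17, -27), (-11, 8)) = 35.5106
d((-17, -27), (2, 10)) = 41.5933
d((-17, -27), (24, 26)) = 67.0075
d((8, 10), (1, -18)) = 28.8617
d((8, 10), (-18, 22)) = 28.6356
d((8, 10), (30, 7)) = 22.2036
d((8, 10), (0, 22)) = 14.4222
d((8, 10), (-13, -26)) = 41.6773
d((8, 10), (-11, 8)) = 19.105
d((8, 10), (2, 10)) = 6.0
d((8, 10), (24, 26)) = 22.6274
d((1, -18), (-18, 22)) = 44.2832
d((1, -18), (30, 7)) = 38.2884
d((1, -18), (0, 22)) = 40.0125
d((1, -18), (-13, -26)) = 16.1245
d((1, -18), (-11, 8)) = 28.6356
d((1, -18), (2, 10)) = 28.0179
d((1, -18), (24, 26)) = 49.6488
d((-18, 22), (30, 7)) = 50.2892
d((-18, 22), (0, 22)) = 18.0
d((-18, 22), (-13, -26)) = 48.2597
d((-18, 22), (-11, 8)) = 15.6525
d((-18, 22), (2, 10)) = 23.3238
d((-18, 22), (24, 26)) = 42.19
d((30, 7), (0, 22)) = 33.541
d((30, 7), (-13, -26)) = 54.2033
d((30, 7), (-11, 8)) = 41.0122
d((30, 7), (2, 10)) = 28.1603
d((30, 7), (24, 26)) = 19.9249
d((0, 22), (-13, -26)) = 49.7293
d((0, 22), (-11, 8)) = 17.8045
d((0, 22), (2, 10)) = 12.1655
d((0, 22), (24, 26)) = 24.3311
d((-13, -26), (-11, 8)) = 34.0588
d((-13, -26), (2, 10)) = 39.0
d((-13, -26), (24, 26)) = 63.8201
d((-11, 8), (2, 10)) = 13.1529
d((-11, 8), (24, 26)) = 39.3573
d((2, 10), (24, 26)) = 27.2029

Closest pair: (-17, -27) and (-13, -26) with distance 4.1231

The closest pair is (-17, -27) and (-13, -26) with Euclidean distance 4.1231. For 10 points, brute-force pairwise comparison is shown above. For large n, the divide-and-conquer algorithm (sort by x, recurse on halves, check the dividing strip) achieves O(n log n).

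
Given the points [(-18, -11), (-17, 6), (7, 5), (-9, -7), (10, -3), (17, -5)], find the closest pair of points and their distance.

Computing all pairwise distances among 6 points:

d((-18, -11), (-17, 6)) = 17.0294
d((-18, -11), (7, 5)) = 29.6816
d((-18, -11), (-9, -7)) = 9.8489
d((-18, -11), (10, -3)) = 29.1204
d((-18, -11), (17, -5)) = 35.5106
d((-17, 6), (7, 5)) = 24.0208
d((-17, 6), (-9, -7)) = 15.2643
d((-17, 6), (10, -3)) = 28.4605
d((-17, 6), (17, -5)) = 35.7351
d((7, 5), (-9, -7)) = 20.0
d((7, 5), (10, -3)) = 8.544
d((7, 5), (17, -5)) = 14.1421
d((-9, -7), (10, -3)) = 19.4165
d((-9, -7), (17, -5)) = 26.0768
d((10, -3), (17, -5)) = 7.2801 <-- minimum

Closest pair: (10, -3) and (17, -5) with distance 7.2801

The closest pair is (10, -3) and (17, -5) with Euclidean distance 7.2801. For 6 points, brute-force pairwise comparison is shown above. For large n, the divide-and-conquer algorithm (sort by x, recurse on halves, check the dividing strip) achieves O(n log n).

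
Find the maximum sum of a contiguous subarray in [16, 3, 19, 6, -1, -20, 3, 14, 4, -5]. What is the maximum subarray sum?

Using Kadane's algorithm on [16, 3, 19, 6, -1, -20, 3, 14, 4, -5]:

Scanning through the array:
Position 1 (value 3): max_ending_here = 19, max_so_far = 19
Position 2 (value 19): max_ending_here = 38, max_so_far = 38
Position 3 (value 6): max_ending_here = 44, max_so_far = 44
Position 4 (value -1): max_ending_here = 43, max_so_far = 44
Position 5 (value -20): max_ending_here = 23, max_so_far = 44
Position 6 (value 3): max_ending_here = 26, max_so_far = 44
Position 7 (value 14): max_ending_here = 40, max_so_far = 44
Position 8 (value 4): max_ending_here = 44, max_so_far = 44
Position 9 (value -5): max_ending_here = 39, max_so_far = 44

Maximum subarray: [16, 3, 19, 6]
Maximum sum: 44

The maximum subarray is [16, 3, 19, 6] with sum 44. This subarray runs from index 0 to index 3.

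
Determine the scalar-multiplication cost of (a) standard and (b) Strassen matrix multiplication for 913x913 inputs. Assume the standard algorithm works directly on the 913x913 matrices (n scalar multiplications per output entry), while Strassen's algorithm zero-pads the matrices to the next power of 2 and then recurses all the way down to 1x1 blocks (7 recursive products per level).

Matrix multiplication for 913x913 matrices:

Strassen's algorithm requires power-of-2 dimensions. Pad 913x913 to 1024x1024 (next power of 2).

Standard algorithm: 913^3 = 761048497 multiplications
Strassen's algorithm: 7^(log2(1024)) = 7^10 = 282475249 multiplications
Savings: 761048497 - 282475249 = 478573248 multiplications

Standard: 761048497 multiplications (913^3). Strassen: 282475249 multiplications (7^10, after padding to 1024x1024). Strassen reduces 8 recursive multiplications to 7 at each level.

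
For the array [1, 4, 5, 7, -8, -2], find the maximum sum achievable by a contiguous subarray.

Using Kadane's algorithm on [1, 4, 5, 7, -8, -2]:

Scanning through the array:
Position 1 (value 4): max_ending_here = 5, max_so_far = 5
Position 2 (value 5): max_ending_here = 10, max_so_far = 10
Position 3 (value 7): max_ending_here = 17, max_so_far = 17
Position 4 (value -8): max_ending_here = 9, max_so_far = 17
Position 5 (value -2): max_ending_here = 7, max_so_far = 17

Maximum subarray: [1, 4, 5, 7]
Maximum sum: 17

The maximum subarray is [1, 4, 5, 7] with sum 17. This subarray runs from index 0 to index 3.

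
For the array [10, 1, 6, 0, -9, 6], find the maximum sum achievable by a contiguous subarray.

Using Kadane's algorithm on [10, 1, 6, 0, -9, 6]:

Scanning through the array:
Position 1 (value 1): max_ending_here = 11, max_so_far = 11
Position 2 (value 6): max_ending_here = 17, max_so_far = 17
Position 3 (value 0): max_ending_here = 17, max_so_far = 17
Position 4 (value -9): max_ending_here = 8, max_so_far = 17
Position 5 (value 6): max_ending_here = 14, max_so_far = 17

Maximum subarray: [10, 1, 6]
Maximum sum: 17

The maximum subarray is [10, 1, 6] with sum 17. This subarray runs from index 0 to index 2.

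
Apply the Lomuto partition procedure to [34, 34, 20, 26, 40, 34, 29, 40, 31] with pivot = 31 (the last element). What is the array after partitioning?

Lomuto partition with pivot = 31:

Initial array: [34, 34, 20, 26, 40, 34, 29, 40, 31]

arr[0]=34 > 31: no swap
arr[1]=34 > 31: no swap
arr[2]=20 <= 31: swap with position 0, array becomes [20, 34, 34, 26, 40, 34, 29, 40, 31]
arr[3]=26 <= 31: swap with position 1, array becomes [20, 26, 34, 34, 40, 34, 29, 40, 31]
arr[4]=40 > 31: no swap
arr[5]=34 > 31: no swap
arr[6]=29 <= 31: swap with position 2, array becomes [20, 26, 29, 34, 40, 34, 34, 40, 31]
arr[7]=40 > 31: no swap

Place pivot at position 3: [20, 26, 29, 31, 40, 34, 34, 40, 34]
Pivot position: 3

After partitioning with pivot 31, the array becomes [20, 26, 29, 31, 40, 34, 34, 40, 34]. The pivot is placed at index 3. All elements to the left of the pivot are <= 31, and all elements to the right are > 31.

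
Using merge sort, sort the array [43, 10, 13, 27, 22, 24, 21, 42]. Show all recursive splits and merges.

Merge sort trace:

Split: [43, 10, 13, 27, 22, 24, 21, 42] -> [43, 10, 13, 27] and [22, 24, 21, 42]
  Split: [43, 10, 13, 27] -> [43, 10] and [13, 27]
    Split: [43, 10] -> [43] and [10]
    Merge: [43] + [10] -> [10, 43]
    Split: [13, 27] -> [13] and [27]
    Merge: [13] + [27] -> [13, 27]
  Merge: [10, 43] + [13, 27] -> [10, 13, 27, 43]
  Split: [22, 24, 21, 42] -> [22, 24] and [21, 42]
    Split: [22, 24] -> [22] and [24]
    Merge: [22] + [24] -> [22, 24]
    Split: [21, 42] -> [21] and [42]
    Merge: [21] + [42] -> [21, 42]
  Merge: [22, 24] + [21, 42] -> [21, 22, 24, 42]
Merge: [10, 13, 27, 43] + [21, 22, 24, 42] -> [10, 13, 21, 22, 24, 27, 42, 43]

Final sorted array: [10, 13, 21, 22, 24, 27, 42, 43]

The merge sort proceeds by recursively splitting the array and merging sorted halves.
After all merges, the sorted array is [10, 13, 21, 22, 24, 27, 42, 43].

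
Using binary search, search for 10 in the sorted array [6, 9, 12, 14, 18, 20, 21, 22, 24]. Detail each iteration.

Binary search for 10 in [6, 9, 12, 14, 18, 20, 21, 22, 24]:

lo=0, hi=8, mid=4, arr[mid]=18 -> 18 > 10, search left half
lo=0, hi=3, mid=1, arr[mid]=9 -> 9 < 10, search right half
lo=2, hi=3, mid=2, arr[mid]=12 -> 12 > 10, search left half
lo=2 > hi=1, target 10 not found

Binary search determines that 10 is not in the array after 3 comparisons. The search space was exhausted without finding the target.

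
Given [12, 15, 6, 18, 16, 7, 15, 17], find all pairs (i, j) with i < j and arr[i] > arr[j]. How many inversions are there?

Finding inversions in [12, 15, 6, 18, 16, 7, 15, 17]:

(0, 2): arr[0]=12 > arr[2]=6
(0, 5): arr[0]=12 > arr[5]=7
(1, 2): arr[1]=15 > arr[2]=6
(1, 5): arr[1]=15 > arr[5]=7
(3, 4): arr[3]=18 > arr[4]=16
(3, 5): arr[3]=18 > arr[5]=7
(3, 6): arr[3]=18 > arr[6]=15
(3, 7): arr[3]=18 > arr[7]=17
(4, 5): arr[4]=16 > arr[5]=7
(4, 6): arr[4]=16 > arr[6]=15

Total inversions: 10

The array has 10 inversion(s): (0,2), (0,5), (1,2), (1,5), (3,4), (3,5), (3,6), (3,7), (4,5), (4,6). Each pair (i,j) satisfies i < j and arr[i] > arr[j].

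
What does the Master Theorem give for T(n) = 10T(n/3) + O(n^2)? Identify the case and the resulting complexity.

Master Theorem for T(n) = 10T(n/3) + O(n^2):

a = 10, b = 3, c = 2
log_b(a) = log_3(10) = 2.0959

Case 1: c = 2 < log_3(10) = 2.0959
T(n) = O(n^(log_3 10))

For T(n) = 10T(n/3) + O(n^2): log_3(10) = 2.0959. This is Case 1 of the Master Theorem (c < log_b(a), work dominated by leaves), giving O(n^(log_3 10)).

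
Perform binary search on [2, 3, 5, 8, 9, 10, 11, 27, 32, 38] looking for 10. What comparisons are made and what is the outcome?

Binary search for 10 in [2, 3, 5, 8, 9, 10, 11, 27, 32, 38]:

lo=0, hi=9, mid=4, arr[mid]=9 -> 9 < 10, search right half
lo=5, hi=9, mid=7, arr[mid]=27 -> 27 > 10, search left half
lo=5, hi=6, mid=5, arr[mid]=10 -> Found target at index 5!

Binary search finds 10 at index 5 after 3 comparisons. The search repeatedly halves the search space by comparing with the middle element.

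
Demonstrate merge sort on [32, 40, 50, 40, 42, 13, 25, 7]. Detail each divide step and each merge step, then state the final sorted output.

Merge sort trace:

Split: [32, 40, 50, 40, 42, 13, 25, 7] -> [32, 40, 50, 40] and [42, 13, 25, 7]
  Split: [32, 40, 50, 40] -> [32, 40] and [50, 40]
    Split: [32, 40] -> [32] and [40]
    Merge: [32] + [40] -> [32, 40]
    Split: [50, 40] -> [50] and [40]
    Merge: [50] + [40] -> [40, 50]
  Merge: [32, 40] + [40, 50] -> [32, 40, 40, 50]
  Split: [42, 13, 25, 7] -> [42, 13] and [25, 7]
    Split: [42, 13] -> [42] and [13]
    Merge: [42] + [13] -> [13, 42]
    Split: [25, 7] -> [25] and [7]
    Merge: [25] + [7] -> [7, 25]
  Merge: [13, 42] + [7, 25] -> [7, 13, 25, 42]
Merge: [32, 40, 40, 50] + [7, 13, 25, 42] -> [7, 13, 25, 32, 40, 40, 42, 50]

Final sorted array: [7, 13, 25, 32, 40, 40, 42, 50]

The merge sort proceeds by recursively splitting the array and merging sorted halves.
After all merges, the sorted array is [7, 13, 25, 32, 40, 40, 42, 50].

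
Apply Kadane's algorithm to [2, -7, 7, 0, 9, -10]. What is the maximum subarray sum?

Using Kadane's algorithm on [2, -7, 7, 0, 9, -10]:

Scanning through the array:
Position 1 (value -7): max_ending_here = -5, max_so_far = 2
Position 2 (value 7): max_ending_here = 7, max_so_far = 7
Position 3 (value 0): max_ending_here = 7, max_so_far = 7
Position 4 (value 9): max_ending_here = 16, max_so_far = 16
Position 5 (value -10): max_ending_here = 6, max_so_far = 16

Maximum subarray: [7, 0, 9]
Maximum sum: 16

The maximum subarray is [7, 0, 9] with sum 16. This subarray runs from index 2 to index 4.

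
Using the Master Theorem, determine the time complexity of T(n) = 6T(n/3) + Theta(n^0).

Master Theorem for T(n) = 6T(n/3) + O(n^0):

a = 6, b = 3, c = 0
log_b(a) = log_3(6) = 1.6309

Case 1: c = 0 < log_3(6) = 1.6309
T(n) = O(n^(log_3 6))

For T(n) = 6T(n/3) + O(n^0): log_3(6) = 1.6309. This is Case 1 of the Master Theorem (c < log_b(a), work dominated by leaves), giving O(n^(log_3 6)).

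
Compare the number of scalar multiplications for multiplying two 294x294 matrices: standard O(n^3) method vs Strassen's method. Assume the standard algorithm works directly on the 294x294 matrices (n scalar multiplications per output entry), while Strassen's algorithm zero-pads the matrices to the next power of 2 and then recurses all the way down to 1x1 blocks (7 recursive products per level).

Matrix multiplication for 294x294 matrices:

Strassen's algorithm requires power-of-2 dimensions. Pad 294x294 to 512x512 (next power of 2).

Standard algorithm: 294^3 = 25412184 multiplications
Strassen's algorithm: 7^(log2(512)) = 7^9 = 40353607 multiplications
Difference: 25412184 - 40353607 = -14941423 (Strassen uses MORE here due to padding overhead — for small or just-over-power-of-2 n, padding can outweigh the per-level savings)

Standard: 25412184 multiplications (294^3). Strassen: 40353607 multiplications (7^9, after padding to 512x512). Strassen reduces 8 recursive multiplications to 7 at each level.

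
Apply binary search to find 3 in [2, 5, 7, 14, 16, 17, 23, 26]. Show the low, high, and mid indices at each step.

Binary search for 3 in [2, 5, 7, 14, 16, 17, 23, 26]:

lo=0, hi=7, mid=3, arr[mid]=14 -> 14 > 3, search left half
lo=0, hi=2, mid=1, arr[mid]=5 -> 5 > 3, search left half
lo=0, hi=0, mid=0, arr[mid]=2 -> 2 < 3, search right half
lo=1 > hi=0, target 3 not found

Binary search determines that 3 is not in the array after 3 comparisons. The search space was exhausted without finding the target.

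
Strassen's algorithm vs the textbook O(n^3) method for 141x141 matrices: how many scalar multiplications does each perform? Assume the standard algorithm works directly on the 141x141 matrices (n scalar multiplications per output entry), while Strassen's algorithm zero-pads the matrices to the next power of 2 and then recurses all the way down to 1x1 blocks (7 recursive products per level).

Matrix multiplication for 141x141 matrices:

Strassen's algorithm requires power-of-2 dimensions. Pad 141x141 to 256x256 (next power of 2).

Standard algorithm: 141^3 = 2803221 multiplications
Strassen's algorithm: 7^(log2(256)) = 7^8 = 5764801 multiplications
Difference: 2803221 - 5764801 = -2961580 (Strassen uses MORE here due to padding overhead — for small or just-over-power-of-2 n, padding can outweigh the per-level savings)

Standard: 2803221 multiplications (141^3). Strassen: 5764801 multiplications (7^8, after padding to 256x256). Strassen reduces 8 recursive multiplications to 7 at each level.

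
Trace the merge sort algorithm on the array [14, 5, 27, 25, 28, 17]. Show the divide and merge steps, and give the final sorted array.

Merge sort trace:

Split: [14, 5, 27, 25, 28, 17] -> [14, 5, 27] and [25, 28, 17]
  Split: [14, 5, 27] -> [14] and [5, 27]
    Split: [5, 27] -> [5] and [27]
    Merge: [5] + [27] -> [5, 27]
  Merge: [14] + [5, 27] -> [5, 14, 27]
  Split: [25, 28, 17] -> [25] and [28, 17]
    Split: [28, 17] -> [28] and [17]
    Merge: [28] + [17] -> [17, 28]
  Merge: [25] + [17, 28] -> [17, 25, 28]
Merge: [5, 14, 27] + [17, 25, 28] -> [5, 14, 17, 25, 27, 28]

Final sorted array: [5, 14, 17, 25, 27, 28]

The merge sort proceeds by recursively splitting the array and merging sorted halves.
After all merges, the sorted array is [5, 14, 17, 25, 27, 28].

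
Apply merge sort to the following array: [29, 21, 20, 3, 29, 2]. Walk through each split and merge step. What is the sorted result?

Merge sort trace:

Split: [29, 21, 20, 3, 29, 2] -> [29, 21, 20] and [3, 29, 2]
  Split: [29, 21, 20] -> [29] and [21, 20]
    Split: [21, 20] -> [21] and [20]
    Merge: [21] + [20] -> [20, 21]
  Merge: [29] + [20, 21] -> [20, 21, 29]
  Split: [3, 29, 2] -> [3] and [29, 2]
    Split: [29, 2] -> [29] and [2]
    Merge: [29] + [2] -> [2, 29]
  Merge: [3] + [2, 29] -> [2, 3, 29]
Merge: [20, 21, 29] + [2, 3, 29] -> [2, 3, 20, 21, 29, 29]

Final sorted array: [2, 3, 20, 21, 29, 29]

The merge sort proceeds by recursively splitting the array and merging sorted halves.
After all merges, the sorted array is [2, 3, 20, 21, 29, 29].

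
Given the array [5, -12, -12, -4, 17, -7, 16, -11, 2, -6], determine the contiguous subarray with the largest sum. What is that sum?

Using Kadane's algorithm on [5, -12, -12, -4, 17, -7, 16, -11, 2, -6]:

Scanning through the array:
Position 1 (value -12): max_ending_here = -7, max_so_far = 5
Position 2 (value -12): max_ending_here = -12, max_so_far = 5
Position 3 (value -4): max_ending_here = -4, max_so_far = 5
Position 4 (value 17): max_ending_here = 17, max_so_far = 17
Position 5 (value -7): max_ending_here = 10, max_so_far = 17
Position 6 (value 16): max_ending_here = 26, max_so_far = 26
Position 7 (value -11): max_ending_here = 15, max_so_far = 26
Position 8 (value 2): max_ending_here = 17, max_so_far = 26
Position 9 (value -6): max_ending_here = 11, max_so_far = 26

Maximum subarray: [17, -7, 16]
Maximum sum: 26

The maximum subarray is [17, -7, 16] with sum 26. This subarray runs from index 4 to index 6.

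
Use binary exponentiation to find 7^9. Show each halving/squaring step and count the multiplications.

Computing 7^9 by squaring (build up from 7^1; each line after the first costs one multiplication):

7^1 = 7
7^2 = (7^1)^2 = 7^2 = 49
7^4 = (7^2)^2 = 49^2 = 2401
7^8 = (7^4)^2 = 2401^2 = 5764801
7^9 = 7 * 7^8 = 7 * 5764801 = 40353607

Result: 40353607
Multiplications needed: 4 (4 lines after 7^1)

7^9 = 40353607. Using exponentiation by squaring, this requires 4 multiplications. The key idea: if the exponent is even, square the half-power; if odd, multiply by the base once.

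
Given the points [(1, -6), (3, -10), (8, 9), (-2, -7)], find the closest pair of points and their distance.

Computing all pairwise distances among 4 points:

d((1, -6), (3, -10)) = 4.4721
d((1, -6), (8, 9)) = 16.5529
d((1, -6), (-2, -7)) = 3.1623 <-- minimum
d((3, -10), (8, 9)) = 19.6469
d((3, -10), (-2, -7)) = 5.831
d((8, 9), (-2, -7)) = 18.868

Closest pair: (1, -6) and (-2, -7) with distance 3.1623

The closest pair is (1, -6) and (-2, -7) with Euclidean distance 3.1623. For 4 points, brute-force pairwise comparison is shown above. For large n, the divide-and-conquer algorithm (sort by x, recurse on halves, check the dividing strip) achieves O(n log n).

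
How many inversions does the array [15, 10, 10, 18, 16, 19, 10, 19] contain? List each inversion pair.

Finding inversions in [15, 10, 10, 18, 16, 19, 10, 19]:

(0, 1): arr[0]=15 > arr[1]=10
(0, 2): arr[0]=15 > arr[2]=10
(0, 6): arr[0]=15 > arr[6]=10
(3, 4): arr[3]=18 > arr[4]=16
(3, 6): arr[3]=18 > arr[6]=10
(4, 6): arr[4]=16 > arr[6]=10
(5, 6): arr[5]=19 > arr[6]=10

Total inversions: 7

The array has 7 inversion(s): (0,1), (0,2), (0,6), (3,4), (3,6), (4,6), (5,6). Each pair (i,j) satisfies i < j and arr[i] > arr[j].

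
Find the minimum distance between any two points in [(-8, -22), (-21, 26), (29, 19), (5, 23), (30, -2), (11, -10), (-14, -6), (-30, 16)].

Computing all pairwise distances among 8 points:

d((-8, -22), (-21, 26)) = 49.7293
d((-8, -22), (29, 19)) = 55.2268
d((-8, -22), (5, 23)) = 46.8402
d((-8, -22), (30, -2)) = 42.9418
d((-8, -22), (11, -10)) = 22.4722
d((-8, -22), (-14, -6)) = 17.088
d((-8, -22), (-30, 16)) = 43.909
d((-21, 26), (29, 19)) = 50.4876
d((-21, 26), (5, 23)) = 26.1725
d((-21, 26), (30, -2)) = 58.1808
d((-21, 26), (11, -10)) = 48.1664
d((-21, 26), (-14, -6)) = 32.7567
d((-21, 26), (-30, 16)) = 13.4536 <-- minimum
d((29, 19), (5, 23)) = 24.3311
d((29, 19), (30, -2)) = 21.0238
d((29, 19), (11, -10)) = 34.1321
d((29, 19), (-14, -6)) = 49.7393
d((29, 19), (-30, 16)) = 59.0762
d((5, 23), (30, -2)) = 35.3553
d((5, 23), (11, -10)) = 33.541
d((5, 23), (-14, -6)) = 34.6699
d((5, 23), (-30, 16)) = 35.6931
d((30, -2), (11, -10)) = 20.6155
d((30, -2), (-14, -6)) = 44.1814
d((30, -2), (-30, 16)) = 62.6418
d((11, -10), (-14, -6)) = 25.318
d((11, -10), (-30, 16)) = 48.5489
d((-14, -6), (-30, 16)) = 27.2029

Closest pair: (-21, 26) and (-30, 16) with distance 13.4536

The closest pair is (-21, 26) and (-30, 16) with Euclidean distance 13.4536. For 8 points, brute-force pairwise comparison is shown above. For large n, the divide-and-conquer algorithm (sort by x, recurse on halves, check the dividing strip) achieves O(n log n).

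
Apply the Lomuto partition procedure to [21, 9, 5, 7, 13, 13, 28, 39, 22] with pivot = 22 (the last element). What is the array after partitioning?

Lomuto partition with pivot = 22:

Initial array: [21, 9, 5, 7, 13, 13, 28, 39, 22]

arr[0]=21 <= 22: swap with position 0, array becomes [21, 9, 5, 7, 13, 13, 28, 39, 22]
arr[1]=9 <= 22: swap with position 1, array becomes [21, 9, 5, 7, 13, 13, 28, 39, 22]
arr[2]=5 <= 22: swap with position 2, array becomes [21, 9, 5, 7, 13, 13, 28, 39, 22]
arr[3]=7 <= 22: swap with position 3, array becomes [21, 9, 5, 7, 13, 13, 28, 39, 22]
arr[4]=13 <= 22: swap with position 4, array becomes [21, 9, 5, 7, 13, 13, 28, 39, 22]
arr[5]=13 <= 22: swap with position 5, array becomes [21, 9, 5, 7, 13, 13, 28, 39, 22]
arr[6]=28 > 22: no swap
arr[7]=39 > 22: no swap

Place pivot at position 6: [21, 9, 5, 7, 13, 13, 22, 39, 28]
Pivot position: 6

After partitioning with pivot 22, the array becomes [21, 9, 5, 7, 13, 13, 22, 39, 28]. The pivot is placed at index 6. All elements to the left of the pivot are <= 22, and all elements to the right are > 22.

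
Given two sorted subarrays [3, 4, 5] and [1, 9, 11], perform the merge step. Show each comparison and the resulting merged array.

Merging process:

Compare 3 vs 1: take 1 from right. Merged: [1]
Compare 3 vs 9: take 3 from left. Merged: [1, 3]
Compare 4 vs 9: take 4 from left. Merged: [1, 3, 4]
Compare 5 vs 9: take 5 from left. Merged: [1, 3, 4, 5]
Append remaining from right: [9, 11]. Merged: [1, 3, 4, 5, 9, 11]

Final merged array: [1, 3, 4, 5, 9, 11]
Total comparisons: 4

The merged array is [1, 3, 4, 5, 9, 11], requiring 4 comparisons. The merge step runs in O(n) time where n is the total number of elements.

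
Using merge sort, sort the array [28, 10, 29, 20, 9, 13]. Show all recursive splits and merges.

Merge sort trace:

Split: [28, 10, 29, 20, 9, 13] -> [28, 10, 29] and [20, 9, 13]
  Split: [28, 10, 29] -> [28] and [10, 29]
    Split: [10, 29] -> [10] and [29]
    Merge: [10] + [29] -> [10, 29]
  Merge: [28] + [10, 29] -> [10, 28, 29]
  Split: [20, 9, 13] -> [20] and [9, 13]
    Split: [9, 13] -> [9] and [13]
    Merge: [9] + [13] -> [9, 13]
  Merge: [20] + [9, 13] -> [9, 13, 20]
Merge: [10, 28, 29] + [9, 13, 20] -> [9, 10, 13, 20, 28, 29]

Final sorted array: [9, 10, 13, 20, 28, 29]

The merge sort proceeds by recursively splitting the array and merging sorted halves.
After all merges, the sorted array is [9, 10, 13, 20, 28, 29].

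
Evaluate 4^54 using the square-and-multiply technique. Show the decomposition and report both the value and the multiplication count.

Computing 4^54 by squaring (build up from 4^1; each line after the first costs one multiplication):

4^1 = 4
4^2 = (4^1)^2 = 4^2 = 16
4^3 = 4 * 4^2 = 4 * 16 = 64
4^6 = (4^3)^2 = 64^2 = 4096
4^12 = (4^6)^2 = 4096^2 = 16777216
4^13 = 4 * 4^12 = 4 * 16777216 = 67108864
4^26 = (4^13)^2 = 67108864^2 = 4503599627370496
4^27 = 4 * 4^26 = 4 * 4503599627370496 = 18014398509481984
4^54 = (4^27)^2 = 18014398509481984^2 = 324518553658426726783156020576256

Result: 324518553658426726783156020576256
Multiplications needed: 8 (8 lines after 4^1)

4^54 = 324518553658426726783156020576256. Using exponentiation by squaring, this requires 8 multiplications. The key idea: if the exponent is even, square the half-power; if odd, multiply by the base once.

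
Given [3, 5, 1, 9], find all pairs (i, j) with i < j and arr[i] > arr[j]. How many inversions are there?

Finding inversions in [3, 5, 1, 9]:

(0, 2): arr[0]=3 > arr[2]=1
(1, 2): arr[1]=5 > arr[2]=1

Total inversions: 2

The array has 2 inversion(s): (0,2), (1,2). Each pair (i,j) satisfies i < j and arr[i] > arr[j].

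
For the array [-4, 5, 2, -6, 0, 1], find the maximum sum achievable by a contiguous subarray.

Using Kadane's algorithm on [-4, 5, 2, -6, 0, 1]:

Scanning through the array:
Position 1 (value 5): max_ending_here = 5, max_so_far = 5
Position 2 (value 2): max_ending_here = 7, max_so_far = 7
Position 3 (value -6): max_ending_here = 1, max_so_far = 7
Position 4 (value 0): max_ending_here = 1, max_so_far = 7
Position 5 (value 1): max_ending_here = 2, max_so_far = 7

Maximum subarray: [5, 2]
Maximum sum: 7

The maximum subarray is [5, 2] with sum 7. This subarray runs from index 1 to index 2.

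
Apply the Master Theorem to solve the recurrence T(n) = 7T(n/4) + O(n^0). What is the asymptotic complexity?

Master Theorem for T(n) = 7T(n/4) + O(n^0):

a = 7, b = 4, c = 0
log_b(a) = log_4(7) = 1.4037

Case 1: c = 0 < log_4(7) = 1.4037
T(n) = O(n^(log_4 7))

For T(n) = 7T(n/4) + O(n^0): log_4(7) = 1.4037. This is Case 1 of the Master Theorem (c < log_b(a), work dominated by leaves), giving O(n^(log_4 7)).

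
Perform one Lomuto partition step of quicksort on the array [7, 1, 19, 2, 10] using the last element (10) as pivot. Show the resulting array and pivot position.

Lomuto partition with pivot = 10:

Initial array: [7, 1, 19, 2, 10]

arr[0]=7 <= 10: swap with position 0, array becomes [7, 1, 19, 2, 10]
arr[1]=1 <= 10: swap with position 1, array becomes [7, 1, 19, 2, 10]
arr[2]=19 > 10: no swap
arr[3]=2 <= 10: swap with position 2, array becomes [7, 1, 2, 19, 10]

Place pivot at position 3: [7, 1, 2, 10, 19]
Pivot position: 3

After partitioning with pivot 10, the array becomes [7, 1, 2, 10, 19]. The pivot is placed at index 3. All elements to the left of the pivot are <= 10, and all elements to the right are > 10.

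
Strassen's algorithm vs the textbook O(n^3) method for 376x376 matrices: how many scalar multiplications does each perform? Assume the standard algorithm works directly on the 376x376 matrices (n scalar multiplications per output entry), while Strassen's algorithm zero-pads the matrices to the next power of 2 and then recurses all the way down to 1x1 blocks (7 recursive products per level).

Matrix multiplication for 376x376 matrices:

Strassen's algorithm requires power-of-2 dimensions. Pad 376x376 to 512x512 (next power of 2).

Standard algorithm: 376^3 = 53157376 multiplications
Strassen's algorithm: 7^(log2(512)) = 7^9 = 40353607 multiplications
Savings: 53157376 - 40353607 = 12803769 multiplications

Standard: 53157376 multiplications (376^3). Strassen: 40353607 multiplications (7^9, after padding to 512x512). Strassen reduces 8 recursive multiplications to 7 at each level.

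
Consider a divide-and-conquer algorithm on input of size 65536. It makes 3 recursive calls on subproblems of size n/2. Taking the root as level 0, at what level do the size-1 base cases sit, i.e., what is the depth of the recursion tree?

For divide and conquer with division factor 2:

Problem sizes at each level:
Level 0: 65536
Level 1: 32768
Level 2: 16384
Level 3: 8192
Level 4: 4096
Level 5: 2048
Level 6: 1024
Level 7: 512
Level 8: 256
Level 9: 128
Level 10: 64
Level 11: 32
Level 12: 16
Level 13: 8
Level 14: 4
Level 15: 2
Level 16: 1

The root is level 0 and the size-1 base case is level 16 (the tree spans levels 0 through 16, i.e. 17 levels counting the root), so the depth is the number of divisions: log_2(65536) = 16

The recursion tree depth is log_2(65536) = 16. At each level, the problem size is divided by 2, so it takes 16 divisions to reduce to a base case of size 1. The algorithm makes 3 recursive calls at each level.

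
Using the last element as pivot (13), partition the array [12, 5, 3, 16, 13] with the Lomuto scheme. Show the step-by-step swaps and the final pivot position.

Lomuto partition with pivot = 13:

Initial array: [12, 5, 3, 16, 13]

arr[0]=12 <= 13: swap with position 0, array becomes [12, 5, 3, 16, 13]
arr[1]=5 <= 13: swap with position 1, array becomes [12, 5, 3, 16, 13]
arr[2]=3 <= 13: swap with position 2, array becomes [12, 5, 3, 16, 13]
arr[3]=16 > 13: no swap

Place pivot at position 3: [12, 5, 3, 13, 16]
Pivot position: 3

After partitioning with pivot 13, the array becomes [12, 5, 3, 13, 16]. The pivot is placed at index 3. All elements to the left of the pivot are <= 13, and all elements to the right are > 13.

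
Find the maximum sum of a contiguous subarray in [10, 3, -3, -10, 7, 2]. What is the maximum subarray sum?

Using Kadane's algorithm on [10, 3, -3, -10, 7, 2]:

Scanning through the array:
Position 1 (value 3): max_ending_here = 13, max_so_far = 13
Position 2 (value -3): max_ending_here = 10, max_so_far = 13
Position 3 (value -10): max_ending_here = 0, max_so_far = 13
Position 4 (value 7): max_ending_here = 7, max_so_far = 13
Position 5 (value 2): max_ending_here = 9, max_so_far = 13

Maximum subarray: [10, 3]
Maximum sum: 13

The maximum subarray is [10, 3] with sum 13. This subarray runs from index 0 to index 1.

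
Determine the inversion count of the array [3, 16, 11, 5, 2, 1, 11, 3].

Finding inversions in [3, 16, 11, 5, 2, 1, 11, 3]:

(0, 4): arr[0]=3 > arr[4]=2
(0, 5): arr[0]=3 > arr[5]=1
(1, 2): arr[1]=16 > arr[2]=11
(1, 3): arr[1]=16 > arr[3]=5
(1, 4): arr[1]=16 > arr[4]=2
(1, 5): arr[1]=16 > arr[5]=1
(1, 6): arr[1]=16 > arr[6]=11
(1, 7): arr[1]=16 > arr[7]=3
(2, 3): arr[2]=11 > arr[3]=5
(2, 4): arr[2]=11 > arr[4]=2
(2, 5): arr[2]=11 > arr[5]=1
(2, 7): arr[2]=11 > arr[7]=3
(3, 4): arr[3]=5 > arr[4]=2
(3, 5): arr[3]=5 > arr[5]=1
(3, 7): arr[3]=5 > arr[7]=3
(4, 5): arr[4]=2 > arr[5]=1
(6, 7): arr[6]=11 > arr[7]=3

Total inversions: 17

The array has 17 inversion(s): (0,4), (0,5), (1,2), (1,3), (1,4), (1,5), (1,6), (1,7), (2,3), (2,4), (2,5), (2,7), (3,4), (3,5), (3,7), (4,5), (6,7). Each pair (i,j) satisfies i < j and arr[i] > arr[j].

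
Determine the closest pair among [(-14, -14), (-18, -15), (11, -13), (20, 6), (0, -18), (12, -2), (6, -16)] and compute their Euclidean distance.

Computing all pairwise distances among 7 points:

d((-14, -14), (-18, -15)) = 4.1231 <-- minimum
d((-14, -14), (11, -13)) = 25.02
d((-14, -14), (20, 6)) = 39.4462
d((-14, -14), (0, -18)) = 14.5602
d((-14, -14), (12, -2)) = 28.6356
d((-14, -14), (6, -16)) = 20.0998
d((-18, -15), (11, -13)) = 29.0689
d((-18, -15), (20, 6)) = 43.4166
d((-18, -15), (0, -18)) = 18.2483
d((-18, -15), (12, -2)) = 32.6956
d((-18, -15), (6, -16)) = 24.0208
d((11, -13), (20, 6)) = 21.0238
d((11, -13), (0, -18)) = 12.083
d((11, -13), (12, -2)) = 11.0454
d((11, -13), (6, -16)) = 5.831
d((20, 6), (0, -18)) = 31.241
d((20, 6), (12, -2)) = 11.3137
d((20, 6), (6, -16)) = 26.0768
d((0, -18), (12, -2)) = 20.0
d((0, -18), (6, -16)) = 6.3246
d((12, -2), (6, -16)) = 15.2315

Closest pair: (-14, -14) and (-18, -15) with distance 4.1231

The closest pair is (-14, -14) and (-18, -15) with Euclidean distance 4.1231. For 7 points, brute-force pairwise comparison is shown above. For large n, the divide-and-conquer algorithm (sort by x, recurse on halves, check the dividing strip) achieves O(n log n).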